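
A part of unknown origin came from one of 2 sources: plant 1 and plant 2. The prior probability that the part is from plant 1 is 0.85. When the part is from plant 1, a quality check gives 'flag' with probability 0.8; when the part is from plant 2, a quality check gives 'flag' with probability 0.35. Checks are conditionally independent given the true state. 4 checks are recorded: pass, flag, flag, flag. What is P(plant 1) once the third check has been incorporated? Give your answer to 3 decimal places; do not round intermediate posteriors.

After 'pass': P(plant 1) = 0.2·0.8500 / (0.2·0.8500 + 0.65·0.1500) ≈ 0.6355
After 'flag': P(plant 1) = 0.8·0.6355 / (0.8·0.6355 + 0.35·0.3645) ≈ 0.7994
After 'flag': P(plant 1) = 0.8·0.7994 / (0.8·0.7994 + 0.35·0.2006) ≈ 0.9011

0.901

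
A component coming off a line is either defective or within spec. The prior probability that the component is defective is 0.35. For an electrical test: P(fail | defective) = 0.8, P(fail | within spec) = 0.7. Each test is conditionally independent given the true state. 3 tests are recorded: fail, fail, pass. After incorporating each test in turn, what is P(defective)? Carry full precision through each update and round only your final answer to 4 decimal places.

0.3192

After 'fail': P(defective) = 0.8·0.3500 / (0.8·0.3500 + 0.7·0.6500) ≈ 0.3810
After 'fail': P(defective) = 0.8·0.3810 / (0.8·0.3810 + 0.7·0.6190) ≈ 0.4129
After 'pass': P(defective) = 0.2·0.4129 / (0.2·0.4129 + 0.3·0.5871) ≈ 0.3192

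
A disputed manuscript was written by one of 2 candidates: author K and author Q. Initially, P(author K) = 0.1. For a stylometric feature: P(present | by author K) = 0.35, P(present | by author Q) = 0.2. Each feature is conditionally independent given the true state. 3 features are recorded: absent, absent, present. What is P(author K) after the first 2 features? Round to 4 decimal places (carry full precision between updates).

After 'absent': P(author K) = 0.65·0.1000 / (0.65·0.1000 + 0.8·0.9000) ≈ 0.0828
After 'absent': P(author K) = 0.65·0.0828 / (0.65·0.0828 + 0.8·0.9172) ≈ 0.0683

0.0683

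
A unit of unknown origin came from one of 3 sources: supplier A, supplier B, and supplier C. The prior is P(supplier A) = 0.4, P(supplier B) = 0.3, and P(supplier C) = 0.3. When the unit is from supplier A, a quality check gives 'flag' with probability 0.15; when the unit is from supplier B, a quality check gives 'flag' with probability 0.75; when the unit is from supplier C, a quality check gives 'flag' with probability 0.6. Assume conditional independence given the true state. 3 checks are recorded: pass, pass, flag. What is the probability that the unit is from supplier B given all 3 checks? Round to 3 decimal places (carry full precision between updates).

0.163

After 'pass': normaliser = 0.85·0.4000 + 0.25·0.3000 + 0.4·0.3000; P(supplier A) ≈ 0.6355, P(supplier B) ≈ 0.1402, P(supplier C) ≈ 0.2243
After 'pass': normaliser = 0.85·0.6355 + 0.25·0.1402 + 0.4·0.2243; P(supplier A) ≈ 0.8124, P(supplier B) ≈ 0.0527, P(supplier C) ≈ 0.1349
After 'flag': normaliser = 0.15·0.8124 + 0.75·0.0527 + 0.6·0.1349; P(supplier A) ≈ 0.5028, P(supplier B) ≈ 0.1631, P(supplier C) ≈ 0.3341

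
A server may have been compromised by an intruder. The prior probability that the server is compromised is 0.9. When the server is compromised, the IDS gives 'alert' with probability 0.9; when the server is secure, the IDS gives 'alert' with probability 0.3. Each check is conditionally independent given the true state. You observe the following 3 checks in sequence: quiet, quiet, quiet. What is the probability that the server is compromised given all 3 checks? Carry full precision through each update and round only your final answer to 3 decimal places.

0.026

After 'quiet': P(compromised) = 0.1·0.9000 / (0.1·0.9000 + 0.7·0.1000) ≈ 0.5625
After 'quiet': P(compromised) = 0.1·0.5625 / (0.1·0.5625 + 0.7·0.4375) ≈ 0.1552
After 'quiet': P(compromised) = 0.1·0.1552 / (0.1·0.1552 + 0.7·0.8448) ≈ 0.0256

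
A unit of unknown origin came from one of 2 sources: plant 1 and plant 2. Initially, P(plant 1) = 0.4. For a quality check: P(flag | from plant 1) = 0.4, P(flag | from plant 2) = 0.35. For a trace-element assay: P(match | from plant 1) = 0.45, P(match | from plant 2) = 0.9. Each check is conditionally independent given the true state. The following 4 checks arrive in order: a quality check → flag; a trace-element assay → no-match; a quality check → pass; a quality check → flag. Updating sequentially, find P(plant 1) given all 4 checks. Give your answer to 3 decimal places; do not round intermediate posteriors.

After a quality check='flag': P(plant 1) = 0.4·0.4000 / (0.4·0.4000 + 0.35·0.6000) ≈ 0.4324
After a trace-element assay='no-match': P(plant 1) = 0.55·0.4324 / (0.55·0.4324 + 0.1·0.5676) ≈ 0.8073
After a quality check='pass': P(plant 1) = 0.6·0.8073 / (0.6·0.8073 + 0.65·0.1927) ≈ 0.7946
After a quality check='flag': P(plant 1) = 0.4·0.7946 / (0.4·0.7946 + 0.35·0.2054) ≈ 0.8155

0.816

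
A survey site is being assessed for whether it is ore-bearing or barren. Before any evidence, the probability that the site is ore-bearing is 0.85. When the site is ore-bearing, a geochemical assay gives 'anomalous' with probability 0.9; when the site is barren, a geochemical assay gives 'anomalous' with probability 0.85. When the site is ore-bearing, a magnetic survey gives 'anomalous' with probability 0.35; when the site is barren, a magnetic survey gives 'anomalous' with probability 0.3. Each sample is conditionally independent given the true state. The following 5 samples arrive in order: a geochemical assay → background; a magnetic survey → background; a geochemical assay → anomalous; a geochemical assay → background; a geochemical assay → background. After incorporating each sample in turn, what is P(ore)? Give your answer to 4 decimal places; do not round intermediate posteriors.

After a geochemical assay='background': P(ore) = 0.1·0.8500 / (0.1·0.8500 + 0.15·0.1500) ≈ 0.7907
After a magnetic survey='background': P(ore) = 0.65·0.7907 / (0.65·0.7907 + 0.7·0.2093) ≈ 0.7782
After a geochemical assay='anomalous': P(ore) = 0.9·0.7782 / (0.9·0.7782 + 0.85·0.2218) ≈ 0.7879
After a geochemical assay='background': P(ore) = 0.1·0.7879 / (0.1·0.7879 + 0.15·0.2121) ≈ 0.7123
After a geochemical assay='background': P(ore) = 0.1·0.7123 / (0.1·0.7123 + 0.15·0.2877) ≈ 0.6228

0.6228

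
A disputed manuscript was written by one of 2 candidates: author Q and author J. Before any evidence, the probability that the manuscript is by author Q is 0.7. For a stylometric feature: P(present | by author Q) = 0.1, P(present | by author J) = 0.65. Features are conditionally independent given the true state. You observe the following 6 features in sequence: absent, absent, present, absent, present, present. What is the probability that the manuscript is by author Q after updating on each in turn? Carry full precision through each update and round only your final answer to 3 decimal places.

0.126

After 'absent': P(author Q) = 0.9·0.7000 / (0.9·0.7000 + 0.35·0.3000) ≈ 0.8571
After 'absent': P(author Q) = 0.9·0.8571 / (0.9·0.8571 + 0.35·0.1429) ≈ 0.9391
After 'present': P(author Q) = 0.1·0.9391 / (0.1·0.9391 + 0.65·0.0609) ≈ 0.7036
After 'absent': P(author Q) = 0.9·0.7036 / (0.9·0.7036 + 0.35·0.2964) ≈ 0.8592
After 'present': P(author Q) = 0.1·0.8592 / (0.1·0.8592 + 0.65·0.1408) ≈ 0.4843
After 'present': P(author Q) = 0.1·0.4843 / (0.1·0.4843 + 0.65·0.5157) ≈ 0.1262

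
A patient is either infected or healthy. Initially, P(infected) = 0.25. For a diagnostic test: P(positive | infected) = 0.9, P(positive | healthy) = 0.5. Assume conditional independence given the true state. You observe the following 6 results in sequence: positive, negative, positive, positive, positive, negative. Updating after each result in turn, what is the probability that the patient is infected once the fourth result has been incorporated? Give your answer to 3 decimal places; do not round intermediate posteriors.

Each posterior becomes the prior for the next update.
After 'positive': P(infected) = 0.9·0.2500 / (0.9·0.2500 + 0.5·0.7500) ≈ 0.3750
After 'negative': P(infected) = 0.1·0.3750 / (0.1·0.3750 + 0.5·0.6250) ≈ 0.1071
After 'positive': P(infected) = 0.9·0.1071 / (0.9·0.1071 + 0.5·0.8929) ≈ 0.1776
After 'positive': P(infected) = 0.9·0.1776 / (0.9·0.1776 + 0.5·0.8224) ≈ 0.2800

0.280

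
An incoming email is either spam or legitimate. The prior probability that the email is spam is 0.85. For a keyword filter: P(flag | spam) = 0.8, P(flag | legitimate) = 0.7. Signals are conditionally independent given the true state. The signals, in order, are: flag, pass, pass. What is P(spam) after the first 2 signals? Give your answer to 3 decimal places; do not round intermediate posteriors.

After 'flag': P(spam) = 0.8·0.8500 / (0.8·0.8500 + 0.7·0.1500) ≈ 0.8662
After 'pass': P(spam) = 0.2·0.8662 / (0.2·0.8662 + 0.3·0.1338) ≈ 0.8119

0.812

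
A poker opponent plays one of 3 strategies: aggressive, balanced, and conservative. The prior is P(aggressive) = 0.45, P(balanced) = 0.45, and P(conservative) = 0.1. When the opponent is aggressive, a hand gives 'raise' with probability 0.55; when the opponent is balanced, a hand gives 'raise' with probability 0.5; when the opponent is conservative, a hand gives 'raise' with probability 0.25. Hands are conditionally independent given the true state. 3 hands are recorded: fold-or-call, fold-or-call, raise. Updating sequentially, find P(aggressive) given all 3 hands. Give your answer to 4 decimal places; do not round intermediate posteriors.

0.4162

After 'fold-or-call': normaliser = 0.45·0.4500 + 0.5·0.4500 + 0.75·0.1000; P(aggressive) ≈ 0.4030, P(balanced) ≈ 0.4478, P(conservative) ≈ 0.1493
After 'fold-or-call': normaliser = 0.45·0.4030 + 0.5·0.4478 + 0.75·0.1493; P(aggressive) ≈ 0.3506, P(balanced) ≈ 0.4329, P(conservative) ≈ 0.2165
After 'raise': normaliser = 0.55·0.3506 + 0.5·0.4329 + 0.25·0.2165; P(aggressive) ≈ 0.4162, P(balanced) ≈ 0.4671, P(conservative) ≈ 0.1168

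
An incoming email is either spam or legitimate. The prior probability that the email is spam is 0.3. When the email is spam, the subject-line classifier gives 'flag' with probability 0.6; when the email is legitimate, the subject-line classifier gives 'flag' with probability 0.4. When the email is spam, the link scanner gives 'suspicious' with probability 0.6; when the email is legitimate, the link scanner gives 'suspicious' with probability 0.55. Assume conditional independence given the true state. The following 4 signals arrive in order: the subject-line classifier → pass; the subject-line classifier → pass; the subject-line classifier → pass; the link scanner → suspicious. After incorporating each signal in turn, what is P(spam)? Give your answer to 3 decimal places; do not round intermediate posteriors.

Apply Bayes' rule sequentially, carrying P(spam) forward.
After the subject-line classifier='pass': P(spam) = 0.4·0.3000 / (0.4·0.3000 + 0.6·0.7000) ≈ 0.2222
After the subject-line classifier='pass': P(spam) = 0.4·0.2222 / (0.4·0.2222 + 0.6·0.7778) ≈ 0.1600
After the subject-line classifier='pass': P(spam) = 0.4·0.1600 / (0.4·0.1600 + 0.6·0.8400) ≈ 0.1127
After the link scanner='suspicious': P(spam) = 0.6·0.1127 / (0.6·0.1127 + 0.55·0.8873) ≈ 0.1217

0.122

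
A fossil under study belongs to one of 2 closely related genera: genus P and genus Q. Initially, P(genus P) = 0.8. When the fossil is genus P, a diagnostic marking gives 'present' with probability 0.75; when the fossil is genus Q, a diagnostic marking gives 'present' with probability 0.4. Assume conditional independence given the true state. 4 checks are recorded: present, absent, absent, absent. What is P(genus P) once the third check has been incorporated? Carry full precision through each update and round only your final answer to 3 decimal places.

0.566

After 'present': P(genus P) = 0.75·0.8000 / (0.75·0.8000 + 0.4·0.2000) ≈ 0.8824
After 'absent': P(genus P) = 0.25·0.8824 / (0.25·0.8824 + 0.6·0.1176) ≈ 0.7576
After 'absent': P(genus P) = 0.25·0.7576 / (0.25·0.7576 + 0.6·0.2424) ≈ 0.5656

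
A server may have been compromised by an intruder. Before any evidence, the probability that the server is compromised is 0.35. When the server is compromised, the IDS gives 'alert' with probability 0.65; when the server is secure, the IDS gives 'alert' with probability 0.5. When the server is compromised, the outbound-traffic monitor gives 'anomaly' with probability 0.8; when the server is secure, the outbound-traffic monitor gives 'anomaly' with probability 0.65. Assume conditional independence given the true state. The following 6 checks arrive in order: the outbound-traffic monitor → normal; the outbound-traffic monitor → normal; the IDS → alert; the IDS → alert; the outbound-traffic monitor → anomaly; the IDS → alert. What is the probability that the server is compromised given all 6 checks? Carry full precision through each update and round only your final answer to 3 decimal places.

After the outbound-traffic monitor='normal': P(compromised) = 0.2·0.3500 / (0.2·0.3500 + 0.35·0.6500) ≈ 0.2353
After the outbound-traffic monitor='normal': P(compromised) = 0.2·0.2353 / (0.2·0.2353 + 0.35·0.7647) ≈ 0.1495
After the IDS='alert': P(compromised) = 0.65·0.1495 / (0.65·0.1495 + 0.5·0.8505) ≈ 0.1860
After the IDS='alert': P(compromised) = 0.65·0.1860 / (0.65·0.1860 + 0.5·0.8140) ≈ 0.2291
After the outbound-traffic monitor='anomaly': P(compromised) = 0.8·0.2291 / (0.8·0.2291 + 0.65·0.7709) ≈ 0.2678
After the IDS='alert': P(compromised) = 0.65·0.2678 / (0.65·0.2678 + 0.5·0.7322) ≈ 0.3222

0.322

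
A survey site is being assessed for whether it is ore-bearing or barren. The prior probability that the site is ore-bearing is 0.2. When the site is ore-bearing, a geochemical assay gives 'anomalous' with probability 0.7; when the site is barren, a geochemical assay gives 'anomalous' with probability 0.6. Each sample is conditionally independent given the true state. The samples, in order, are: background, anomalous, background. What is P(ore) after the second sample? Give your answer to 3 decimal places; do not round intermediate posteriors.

Apply Bayes' rule sequentially, carrying P(ore) forward.
After 'background': P(ore) = 0.3·0.2000 / (0.3·0.2000 + 0.4·0.8000) ≈ 0.1579
After 'anomalous': P(ore) = 0.7·0.1579 / (0.7·0.1579 + 0.6·0.8421) ≈ 0.1795

0.179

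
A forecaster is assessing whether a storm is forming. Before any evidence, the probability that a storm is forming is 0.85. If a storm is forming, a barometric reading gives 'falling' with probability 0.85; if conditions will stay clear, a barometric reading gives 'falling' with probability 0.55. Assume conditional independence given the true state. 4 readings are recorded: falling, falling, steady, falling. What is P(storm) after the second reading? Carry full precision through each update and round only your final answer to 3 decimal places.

After 'falling': P(storm) = 0.85·0.8500 / (0.85·0.8500 + 0.55·0.1500) ≈ 0.8975
After 'falling': P(storm) = 0.85·0.8975 / (0.85·0.8975 + 0.55·0.1025) ≈ 0.9312

0.931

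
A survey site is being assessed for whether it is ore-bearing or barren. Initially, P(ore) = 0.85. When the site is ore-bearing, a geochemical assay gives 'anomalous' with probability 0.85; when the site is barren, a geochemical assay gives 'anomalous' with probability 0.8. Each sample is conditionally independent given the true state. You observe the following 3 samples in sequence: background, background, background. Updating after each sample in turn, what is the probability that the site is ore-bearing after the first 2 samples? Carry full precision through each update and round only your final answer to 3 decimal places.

Each posterior becomes the prior for the next update.
After 'background': P(ore) = 0.15·0.8500 / (0.15·0.8500 + 0.2·0.1500) ≈ 0.8095
After 'background': P(ore) = 0.15·0.8095 / (0.15·0.8095 + 0.2·0.1905) ≈ 0.7612

0.761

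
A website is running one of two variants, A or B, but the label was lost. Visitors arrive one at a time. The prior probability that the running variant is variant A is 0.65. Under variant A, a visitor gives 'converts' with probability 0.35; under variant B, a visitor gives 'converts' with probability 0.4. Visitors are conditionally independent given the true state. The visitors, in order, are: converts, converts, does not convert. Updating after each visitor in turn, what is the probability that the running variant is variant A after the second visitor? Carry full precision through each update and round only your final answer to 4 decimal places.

Each posterior becomes the prior for the next update.
After 'converts': P(A) = 0.35·0.6500 / (0.35·0.6500 + 0.4·0.3500) ≈ 0.6190
After 'converts': P(A) = 0.35·0.6190 / (0.35·0.6190 + 0.4·0.3810) ≈ 0.5871

0.5871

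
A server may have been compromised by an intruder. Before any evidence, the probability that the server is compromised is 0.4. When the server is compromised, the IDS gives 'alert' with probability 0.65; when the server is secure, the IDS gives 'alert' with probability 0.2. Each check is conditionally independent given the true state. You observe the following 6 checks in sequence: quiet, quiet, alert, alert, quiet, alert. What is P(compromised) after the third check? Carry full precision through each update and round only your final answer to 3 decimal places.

After 'quiet': P(compromised) = 0.35·0.4000 / (0.35·0.4000 + 0.8·0.6000) ≈ 0.2258
After 'quiet': P(compromised) = 0.35·0.2258 / (0.35·0.2258 + 0.8·0.7742) ≈ 0.1132
After 'alert': P(compromised) = 0.65·0.1132 / (0.65·0.1132 + 0.2·0.8868) ≈ 0.2931

0.293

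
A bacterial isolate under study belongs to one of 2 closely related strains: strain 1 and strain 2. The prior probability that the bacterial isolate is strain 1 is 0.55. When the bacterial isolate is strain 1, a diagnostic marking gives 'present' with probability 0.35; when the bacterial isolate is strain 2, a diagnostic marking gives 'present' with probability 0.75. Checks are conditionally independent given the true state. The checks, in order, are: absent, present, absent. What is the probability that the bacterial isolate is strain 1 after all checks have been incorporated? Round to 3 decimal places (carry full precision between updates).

After 'absent': P(strain 1) = 0.65·0.5500 / (0.65·0.5500 + 0.25·0.4500) ≈ 0.7606
After 'present': P(strain 1) = 0.35·0.7606 / (0.35·0.7606 + 0.75·0.2394) ≈ 0.5973
After 'absent': P(strain 1) = 0.65·0.5973 / (0.65·0.5973 + 0.25·0.4027) ≈ 0.7941

0.794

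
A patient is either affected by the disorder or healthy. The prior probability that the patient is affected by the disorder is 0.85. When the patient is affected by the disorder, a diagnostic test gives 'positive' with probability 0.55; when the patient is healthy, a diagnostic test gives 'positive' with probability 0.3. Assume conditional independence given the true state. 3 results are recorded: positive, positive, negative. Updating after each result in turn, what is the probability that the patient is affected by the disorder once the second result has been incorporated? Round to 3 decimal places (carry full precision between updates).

0.950

Each posterior becomes the prior for the next update.
After 'positive': P(affected) = 0.55·0.8500 / (0.55·0.8500 + 0.3·0.1500) ≈ 0.9122
After 'positive': P(affected) = 0.55·0.9122 / (0.55·0.9122 + 0.3·0.0878) ≈ 0.9501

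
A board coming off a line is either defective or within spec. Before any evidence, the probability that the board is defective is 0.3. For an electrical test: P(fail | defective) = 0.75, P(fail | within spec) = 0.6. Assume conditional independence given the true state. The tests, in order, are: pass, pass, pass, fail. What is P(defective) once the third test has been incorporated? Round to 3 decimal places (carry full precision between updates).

After 'pass': P(defective) = 0.25·0.3000 / (0.25·0.3000 + 0.4·0.7000) ≈ 0.2113
After 'pass': P(defective) = 0.25·0.2113 / (0.25·0.2113 + 0.4·0.7887) ≈ 0.1434
After 'pass': P(defective) = 0.25·0.1434 / (0.25·0.1434 + 0.4·0.8566) ≈ 0.0947

0.095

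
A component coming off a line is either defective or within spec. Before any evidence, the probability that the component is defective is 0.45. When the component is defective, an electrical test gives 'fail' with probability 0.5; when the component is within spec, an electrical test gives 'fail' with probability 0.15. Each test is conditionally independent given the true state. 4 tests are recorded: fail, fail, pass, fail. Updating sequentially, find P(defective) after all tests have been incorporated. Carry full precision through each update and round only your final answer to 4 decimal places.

Each posterior becomes the prior for the next update.
After 'fail': P(defective) = 0.5·0.4500 / (0.5·0.4500 + 0.15·0.5500) ≈ 0.7317
After 'fail': P(defective) = 0.5·0.7317 / (0.5·0.7317 + 0.15·0.2683) ≈ 0.9009
After 'pass': P(defective) = 0.5·0.9009 / (0.5·0.9009 + 0.85·0.0991) ≈ 0.8425
After 'fail': P(defective) = 0.5·0.8425 / (0.5·0.8425 + 0.15·0.1575) ≈ 0.9469

0.9469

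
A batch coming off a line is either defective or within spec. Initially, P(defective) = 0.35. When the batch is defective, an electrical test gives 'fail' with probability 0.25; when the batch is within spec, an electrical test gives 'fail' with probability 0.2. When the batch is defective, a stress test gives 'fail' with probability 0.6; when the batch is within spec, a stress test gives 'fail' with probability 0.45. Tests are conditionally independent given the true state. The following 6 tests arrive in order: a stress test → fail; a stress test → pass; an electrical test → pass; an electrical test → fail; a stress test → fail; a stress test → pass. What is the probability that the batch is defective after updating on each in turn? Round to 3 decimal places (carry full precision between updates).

After a stress test='fail': P(defective) = 0.6·0.3500 / (0.6·0.3500 + 0.45·0.6500) ≈ 0.4179
After a stress test='pass': P(defective) = 0.4·0.4179 / (0.4·0.4179 + 0.55·0.5821) ≈ 0.3430
After an electrical test='pass': P(defective) = 0.75·0.3430 / (0.75·0.3430 + 0.8·0.6570) ≈ 0.3286
After an electrical test='fail': P(defective) = 0.25·0.3286 / (0.25·0.3286 + 0.2·0.6714) ≈ 0.3796
After a stress test='fail': P(defective) = 0.6·0.3796 / (0.6·0.3796 + 0.45·0.6204) ≈ 0.4493
After a stress test='pass': P(defective) = 0.4·0.4493 / (0.4·0.4493 + 0.55·0.5507) ≈ 0.3724

0.372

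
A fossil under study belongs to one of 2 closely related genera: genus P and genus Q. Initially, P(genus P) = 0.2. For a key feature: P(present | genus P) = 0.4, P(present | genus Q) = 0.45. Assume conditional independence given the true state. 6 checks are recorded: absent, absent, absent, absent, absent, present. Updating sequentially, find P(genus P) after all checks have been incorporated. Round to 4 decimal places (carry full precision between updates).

After 'absent': P(genus P) = 0.6·0.2000 / (0.6·0.2000 + 0.55·0.8000) ≈ 0.2143
After 'absent': P(genus P) = 0.6·0.2143 / (0.6·0.2143 + 0.55·0.7857) ≈ 0.2293
After 'absent': P(genus P) = 0.6·0.2293 / (0.6·0.2293 + 0.55·0.7707) ≈ 0.2450
After 'absent': P(genus P) = 0.6·0.2450 / (0.6·0.2450 + 0.55·0.7550) ≈ 0.2615
After 'absent': P(genus P) = 0.6·0.2615 / (0.6·0.2615 + 0.55·0.7385) ≈ 0.2786
After 'present': P(genus P) = 0.4·0.2786 / (0.4·0.2786 + 0.45·0.7214) ≈ 0.2556

0.2556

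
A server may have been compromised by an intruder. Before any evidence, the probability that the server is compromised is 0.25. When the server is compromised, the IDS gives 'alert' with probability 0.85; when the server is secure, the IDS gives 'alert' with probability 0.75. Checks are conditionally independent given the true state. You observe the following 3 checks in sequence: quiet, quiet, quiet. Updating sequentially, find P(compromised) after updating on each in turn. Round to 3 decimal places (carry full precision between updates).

After 'quiet': P(compromised) = 0.15·0.2500 / (0.15·0.2500 + 0.25·0.7500) ≈ 0.1667
After 'quiet': P(compromised) = 0.15·0.1667 / (0.15·0.1667 + 0.25·0.8333) ≈ 0.1071
After 'quiet': P(compromised) = 0.15·0.1071 / (0.15·0.1071 + 0.25·0.8929) ≈ 0.0672

0.067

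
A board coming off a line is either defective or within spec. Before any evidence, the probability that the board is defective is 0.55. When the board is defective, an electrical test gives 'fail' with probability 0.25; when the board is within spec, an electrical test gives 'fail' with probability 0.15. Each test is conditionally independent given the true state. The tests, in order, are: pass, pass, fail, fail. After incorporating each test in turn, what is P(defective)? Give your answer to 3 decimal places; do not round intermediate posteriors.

0.726

Apply Bayes' rule sequentially, carrying P(defective) forward.
After 'pass': P(defective) = 0.75·0.5500 / (0.75·0.5500 + 0.85·0.4500) ≈ 0.5189
After 'pass': P(defective) = 0.75·0.5189 / (0.75·0.5189 + 0.85·0.4811) ≈ 0.4876
After 'fail': P(defective) = 0.25·0.4876 / (0.25·0.4876 + 0.15·0.5124) ≈ 0.6133
After 'fail': P(defective) = 0.25·0.6133 / (0.25·0.6133 + 0.15·0.3867) ≈ 0.7255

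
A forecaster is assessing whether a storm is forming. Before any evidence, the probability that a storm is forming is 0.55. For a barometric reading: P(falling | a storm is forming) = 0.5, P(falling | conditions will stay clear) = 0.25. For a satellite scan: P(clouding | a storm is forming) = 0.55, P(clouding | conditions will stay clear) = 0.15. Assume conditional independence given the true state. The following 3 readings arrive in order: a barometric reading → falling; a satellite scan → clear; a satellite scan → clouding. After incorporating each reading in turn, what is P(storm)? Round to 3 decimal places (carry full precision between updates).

After a barometric reading='falling': P(storm) = 0.5·0.5500 / (0.5·0.5500 + 0.25·0.4500) ≈ 0.7097
After a satellite scan='clear': P(storm) = 0.45·0.7097 / (0.45·0.7097 + 0.85·0.2903) ≈ 0.5641
After a satellite scan='clouding': P(storm) = 0.55·0.5641 / (0.55·0.5641 + 0.15·0.4359) ≈ 0.8259

0.826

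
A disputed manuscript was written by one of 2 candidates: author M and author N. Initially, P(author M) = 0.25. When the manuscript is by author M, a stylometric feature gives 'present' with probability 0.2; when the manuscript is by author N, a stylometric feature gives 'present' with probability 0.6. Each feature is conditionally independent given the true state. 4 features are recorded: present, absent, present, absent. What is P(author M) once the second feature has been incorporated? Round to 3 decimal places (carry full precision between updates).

0.182

After 'present': P(author M) = 0.2·0.2500 / (0.2·0.2500 + 0.6·0.7500) ≈ 0.1000
After 'absent': P(author M) = 0.8·0.1000 / (0.8·0.1000 + 0.4·0.9000) ≈ 0.1818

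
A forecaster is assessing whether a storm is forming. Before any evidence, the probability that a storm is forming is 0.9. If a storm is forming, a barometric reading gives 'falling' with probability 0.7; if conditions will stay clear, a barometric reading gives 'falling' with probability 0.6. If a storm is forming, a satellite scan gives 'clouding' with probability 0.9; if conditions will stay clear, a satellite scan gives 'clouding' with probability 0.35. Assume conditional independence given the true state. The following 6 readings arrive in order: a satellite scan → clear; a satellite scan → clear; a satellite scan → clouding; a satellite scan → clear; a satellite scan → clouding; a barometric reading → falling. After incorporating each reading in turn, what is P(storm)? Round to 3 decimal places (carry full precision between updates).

0.202

After a satellite scan='clear': P(storm) = 0.1·0.9000 / (0.1·0.9000 + 0.65·0.1000) ≈ 0.5806
After a satellite scan='clear': P(storm) = 0.1·0.5806 / (0.1·0.5806 + 0.65·0.4194) ≈ 0.1756
After a satellite scan='clouding': P(storm) = 0.9·0.1756 / (0.9·0.1756 + 0.35·0.8244) ≈ 0.3539
After a satellite scan='clear': P(storm) = 0.1·0.3539 / (0.1·0.3539 + 0.65·0.6461) ≈ 0.0777
After a satellite scan='clouding': P(storm) = 0.9·0.0777 / (0.9·0.0777 + 0.35·0.9223) ≈ 0.1781
After a barometric reading='falling': P(storm) = 0.7·0.1781 / (0.7·0.1781 + 0.6·0.8219) ≈ 0.2018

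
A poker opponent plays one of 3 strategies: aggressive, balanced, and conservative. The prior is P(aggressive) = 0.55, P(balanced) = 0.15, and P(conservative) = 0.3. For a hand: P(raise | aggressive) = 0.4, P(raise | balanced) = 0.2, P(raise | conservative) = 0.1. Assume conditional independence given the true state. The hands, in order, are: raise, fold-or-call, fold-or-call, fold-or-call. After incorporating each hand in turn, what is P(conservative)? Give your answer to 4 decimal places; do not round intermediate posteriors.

0.2581

After 'raise': normaliser = 0.4·0.5500 + 0.2·0.1500 + 0.1·0.3000; P(aggressive) ≈ 0.7857, P(balanced) ≈ 0.1071, P(conservative) ≈ 0.1071
After 'fold-or-call': normaliser = 0.6·0.7857 + 0.8·0.1071 + 0.9·0.1071; P(aggressive) ≈ 0.7213, P(balanced) ≈ 0.1311, P(conservative) ≈ 0.1475
After 'fold-or-call': normaliser = 0.6·0.7213 + 0.8·0.1311 + 0.9·0.1475; P(aggressive) ≈ 0.6455, P(balanced) ≈ 0.1565, P(conservative) ≈ 0.1980
After 'fold-or-call': normaliser = 0.6·0.6455 + 0.8·0.1565 + 0.9·0.1980; P(aggressive) ≈ 0.5607, P(balanced) ≈ 0.1812, P(conservative) ≈ 0.2581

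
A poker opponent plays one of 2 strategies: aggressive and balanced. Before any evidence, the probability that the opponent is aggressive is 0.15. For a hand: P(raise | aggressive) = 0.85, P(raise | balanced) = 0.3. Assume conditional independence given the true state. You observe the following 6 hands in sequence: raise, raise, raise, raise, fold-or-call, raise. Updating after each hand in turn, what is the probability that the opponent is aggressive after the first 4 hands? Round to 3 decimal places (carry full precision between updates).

After 'raise': P(aggressive) = 0.85·0.1500 / (0.85·0.1500 + 0.3·0.8500) ≈ 0.3333
After 'raise': P(aggressive) = 0.85·0.3333 / (0.85·0.3333 + 0.3·0.6667) ≈ 0.5862
After 'raise': P(aggressive) = 0.85·0.5862 / (0.85·0.5862 + 0.3·0.4138) ≈ 0.8006
After 'raise': P(aggressive) = 0.85·0.8006 / (0.85·0.8006 + 0.3·0.1994) ≈ 0.9192

0.919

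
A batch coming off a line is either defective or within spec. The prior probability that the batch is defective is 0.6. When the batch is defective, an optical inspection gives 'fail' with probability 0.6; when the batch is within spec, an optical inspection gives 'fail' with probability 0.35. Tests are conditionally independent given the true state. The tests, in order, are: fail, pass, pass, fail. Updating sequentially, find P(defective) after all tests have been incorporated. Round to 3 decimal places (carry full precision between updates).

Apply Bayes' rule sequentially, carrying P(defective) forward.
After 'fail': P(defective) = 0.6·0.6000 / (0.6·0.6000 + 0.35·0.4000) ≈ 0.7200
After 'pass': P(defective) = 0.4·0.7200 / (0.4·0.7200 + 0.65·0.2800) ≈ 0.6128
After 'pass': P(defective) = 0.4·0.6128 / (0.4·0.6128 + 0.65·0.3872) ≈ 0.4934
After 'fail': P(defective) = 0.6·0.4934 / (0.6·0.4934 + 0.35·0.5066) ≈ 0.6254

0.625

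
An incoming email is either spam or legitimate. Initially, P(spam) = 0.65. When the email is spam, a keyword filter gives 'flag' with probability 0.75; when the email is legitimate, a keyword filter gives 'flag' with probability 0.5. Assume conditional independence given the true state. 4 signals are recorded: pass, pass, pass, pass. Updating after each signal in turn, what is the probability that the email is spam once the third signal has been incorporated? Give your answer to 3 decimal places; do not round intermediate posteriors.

0.188

After 'pass': P(spam) = 0.25·0.6500 / (0.25·0.6500 + 0.5·0.3500) ≈ 0.4815
After 'pass': P(spam) = 0.25·0.4815 / (0.25·0.4815 + 0.5·0.5185) ≈ 0.3171
After 'pass': P(spam) = 0.25·0.3171 / (0.25·0.3171 + 0.5·0.6829) ≈ 0.1884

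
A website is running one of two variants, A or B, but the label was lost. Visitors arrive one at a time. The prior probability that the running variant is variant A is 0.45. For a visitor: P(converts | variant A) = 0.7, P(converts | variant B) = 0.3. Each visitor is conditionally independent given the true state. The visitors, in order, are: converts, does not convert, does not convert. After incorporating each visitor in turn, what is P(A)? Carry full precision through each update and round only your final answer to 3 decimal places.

After 'converts': P(A) = 0.7·0.4500 / (0.7·0.4500 + 0.3·0.5500) ≈ 0.6562
After 'does not convert': P(A) = 0.3·0.6562 / (0.3·0.6562 + 0.7·0.3438) ≈ 0.4500
After 'does not convert': P(A) = 0.3·0.4500 / (0.3·0.4500 + 0.7·0.5500) ≈ 0.2596

0.260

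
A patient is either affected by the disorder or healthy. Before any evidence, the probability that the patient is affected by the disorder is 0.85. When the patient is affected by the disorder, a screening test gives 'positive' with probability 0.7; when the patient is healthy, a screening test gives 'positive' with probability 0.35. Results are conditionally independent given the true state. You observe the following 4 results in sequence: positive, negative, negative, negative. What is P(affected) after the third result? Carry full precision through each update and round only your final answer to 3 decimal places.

Each posterior becomes the prior for the next update.
After 'positive': P(affected) = 0.7·0.8500 / (0.7·0.8500 + 0.35·0.1500) ≈ 0.9189
After 'negative': P(affected) = 0.3·0.9189 / (0.3·0.9189 + 0.65·0.0811) ≈ 0.8395
After 'negative': P(affected) = 0.3·0.8395 / (0.3·0.8395 + 0.65·0.1605) ≈ 0.7071

0.707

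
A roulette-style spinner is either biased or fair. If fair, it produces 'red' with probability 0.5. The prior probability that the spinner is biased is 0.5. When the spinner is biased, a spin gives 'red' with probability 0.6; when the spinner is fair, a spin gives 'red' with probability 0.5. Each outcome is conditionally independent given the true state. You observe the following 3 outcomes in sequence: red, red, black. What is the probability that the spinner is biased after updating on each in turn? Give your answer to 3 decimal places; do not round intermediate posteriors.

0.535

After 'red': P(biased) = 0.6·0.5000 / (0.6·0.5000 + 0.5·0.5000) ≈ 0.5455
After 'red': P(biased) = 0.6·0.5455 / (0.6·0.5455 + 0.5·0.4545) ≈ 0.5902
After 'black': P(biased) = 0.4·0.5902 / (0.4·0.5902 + 0.5·0.4098) ≈ 0.5353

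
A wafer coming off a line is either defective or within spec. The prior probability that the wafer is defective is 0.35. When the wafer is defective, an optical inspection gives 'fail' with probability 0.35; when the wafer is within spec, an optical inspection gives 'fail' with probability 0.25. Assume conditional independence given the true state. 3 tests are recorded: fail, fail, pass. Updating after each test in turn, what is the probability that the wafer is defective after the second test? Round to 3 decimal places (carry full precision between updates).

After 'fail': P(defective) = 0.35·0.3500 / (0.35·0.3500 + 0.25·0.6500) ≈ 0.4298
After 'fail': P(defective) = 0.35·0.4298 / (0.35·0.4298 + 0.25·0.5702) ≈ 0.5135

0.513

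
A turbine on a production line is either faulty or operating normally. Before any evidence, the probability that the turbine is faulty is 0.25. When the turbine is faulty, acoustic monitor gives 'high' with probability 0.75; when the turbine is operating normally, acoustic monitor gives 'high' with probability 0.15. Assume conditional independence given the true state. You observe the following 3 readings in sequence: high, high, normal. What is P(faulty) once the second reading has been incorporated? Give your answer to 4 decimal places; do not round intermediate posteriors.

After 'high': P(faulty) = 0.75·0.2500 / (0.75·0.2500 + 0.15·0.7500) ≈ 0.6250
After 'high': P(faulty) = 0.75·0.6250 / (0.75·0.6250 + 0.15·0.3750) ≈ 0.8929

0.8929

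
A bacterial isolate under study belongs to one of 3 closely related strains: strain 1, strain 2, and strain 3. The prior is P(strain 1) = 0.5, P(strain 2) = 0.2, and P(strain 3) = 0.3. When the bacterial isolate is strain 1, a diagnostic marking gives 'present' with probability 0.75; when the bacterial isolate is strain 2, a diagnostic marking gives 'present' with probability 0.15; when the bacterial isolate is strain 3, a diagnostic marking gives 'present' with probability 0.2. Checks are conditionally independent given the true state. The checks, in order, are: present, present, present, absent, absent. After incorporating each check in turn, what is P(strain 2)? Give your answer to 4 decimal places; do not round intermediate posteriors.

0.0321

Apply Bayes' rule sequentially, carrying P(strain 2) forward.
After 'present': normaliser = 0.75·0.5000 + 0.15·0.2000 + 0.2·0.3000; P(strain 1) ≈ 0.8065, P(strain 2) ≈ 0.0645, P(strain 3) ≈ 0.1290
After 'present': normaliser = 0.75·0.8065 + 0.15·0.0645 + 0.2·0.1290; P(strain 1) ≈ 0.9446, P(strain 2) ≈ 0.0151, P(strain 3) ≈ 0.0403
After 'present': normaliser = 0.75·0.9446 + 0.15·0.0151 + 0.2·0.0403; P(strain 1) ≈ 0.9856, P(strain 2) ≈ 0.0032, P(strain 3) ≈ 0.0112
After 'absent': normaliser = 0.25·0.9856 + 0.85·0.0032 + 0.8·0.0112; P(strain 1) ≈ 0.9548, P(strain 2) ≈ 0.0104, P(strain 3) ≈ 0.0348
After 'absent': normaliser = 0.25·0.9548 + 0.85·0.0104 + 0.8·0.0348; P(strain 1) ≈ 0.8669, P(strain 2) ≈ 0.0321, P(strain 3) ≈ 0.1010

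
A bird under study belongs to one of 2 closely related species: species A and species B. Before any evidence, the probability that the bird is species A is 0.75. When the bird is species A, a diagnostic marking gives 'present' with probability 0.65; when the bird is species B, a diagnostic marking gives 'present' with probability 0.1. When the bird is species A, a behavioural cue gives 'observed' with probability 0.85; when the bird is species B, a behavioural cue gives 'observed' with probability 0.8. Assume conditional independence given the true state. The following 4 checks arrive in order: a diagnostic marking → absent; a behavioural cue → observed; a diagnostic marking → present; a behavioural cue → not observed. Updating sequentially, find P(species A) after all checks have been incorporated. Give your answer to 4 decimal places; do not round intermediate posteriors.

After a diagnostic marking='absent': P(species A) = 0.35·0.7500 / (0.35·0.7500 + 0.9·0.2500) ≈ 0.5385
After a behavioural cue='observed': P(species A) = 0.85·0.5385 / (0.85·0.5385 + 0.8·0.4615) ≈ 0.5535
After a diagnostic marking='present': P(species A) = 0.65·0.5535 / (0.65·0.5535 + 0.1·0.4465) ≈ 0.8896
After a behavioural cue='not observed': P(species A) = 0.15·0.8896 / (0.15·0.8896 + 0.2·0.1104) ≈ 0.8580

0.8580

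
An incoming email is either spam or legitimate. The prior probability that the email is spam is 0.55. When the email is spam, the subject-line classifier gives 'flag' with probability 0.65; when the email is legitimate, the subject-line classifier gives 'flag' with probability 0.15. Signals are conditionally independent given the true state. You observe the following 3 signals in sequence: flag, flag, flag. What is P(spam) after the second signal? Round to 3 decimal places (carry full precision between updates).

0.958

After 'flag': P(spam) = 0.65·0.5500 / (0.65·0.5500 + 0.15·0.4500) ≈ 0.8412
After 'flag': P(spam) = 0.65·0.8412 / (0.65·0.8412 + 0.15·0.1588) ≈ 0.9582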